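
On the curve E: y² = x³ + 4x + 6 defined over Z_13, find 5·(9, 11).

(2, 3)

Write G = (9, 11).
Double-and-add on 5 = (101)₂. Start with G = (9, 11) for the leading 1-bit.
double: tangent at (9, 11): λ = (3·9² + 4)/(2·11) ≡ 0/9. 9⁻¹ ≡ 3 (mod 13), so λ ≡ 0·3 ≡ 0.
  x = λ² - 9 - 9 = 0 - 18 ≡ 8; y = λ·(9 - 8) - 11 ≡ 2. → (8, 2)
double: tangent at (8, 2): λ = (3·8² + 4)/(2·2) ≡ 1/4. 4⁻¹ ≡ 10 (mod 13) since 4·10 = 40 ≡ 1, so λ ≡ 1·10 ≡ 10.
  x = λ² - 8 - 8 = 100 - 16 ≡ 6; y = λ·(8 - 6) - 2 ≡ 5. → (6, 5)
add G: (6, 5) + (9, 11). λ = (11 - 5)/(9 - 6) ≡ 6/3 mod 13. 3⁻¹ ≡ 9 (mod 13), so λ ≡ 2.
  x = λ² - 6 - 9 = 4 - 15 ≡ 2; y = λ·(6 - 2) - 5 ≡ 3. → (2, 3)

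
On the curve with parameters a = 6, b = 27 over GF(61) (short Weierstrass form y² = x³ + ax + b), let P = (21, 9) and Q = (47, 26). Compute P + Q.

(2, 48)

(21, 9) + (47, 26). λ = (26 - 9)/(47 - 21) ≡ 17/26 mod 61. 26⁻¹ ≡ 54 (mod 61) since 26·54 = 1404 ≡ 1, so λ ≡ 3.
  x = λ² - 21 - 47 = 9 - 68 ≡ 2; y = λ·(21 - 2) - 9 ≡ 48. → (2, 48)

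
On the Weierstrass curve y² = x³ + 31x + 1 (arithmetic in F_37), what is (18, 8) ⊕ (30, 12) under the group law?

(18, 8) + (30, 12). λ = (12 - 8)/(30 - 18) ≡ 4/12 mod 37. 12⁻¹ ≡ 34 (mod 37), so λ ≡ 25.
  x = λ² - 18 - 30 = 625 - 48 ≡ 22; y = λ·(18 - 22) - 8 ≡ 3. → (22, 3)

(22, 3)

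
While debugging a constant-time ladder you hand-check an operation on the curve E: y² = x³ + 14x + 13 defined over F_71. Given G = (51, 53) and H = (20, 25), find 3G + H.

(9, 67)

First 3G:
Repeated addition: build up to 3G.
2G: tangent at (51, 53): λ = (3·51² + 14)/(2·53) ≡ 7/35. 35⁻¹ ≡ 69 (mod 71), so λ ≡ 7·69 ≡ 57.
  x = λ² - 51 - 51 = 3249 - 102 ≡ 23; y = λ·(51 - 23) - 53 ≡ 52. → (23, 52)
3G: (23, 52) + (51, 53). λ = (53 - 52)/(51 - 23) ≡ 1/28 mod 71. 28⁻¹ ≡ 33 (mod 71), so λ ≡ 33.
  x = λ² - 23 - 51 = 1089 - 74 ≡ 21; y = λ·(23 - 21) - 52 ≡ 14. → (21, 14)
3G = (21, 14).
Finally 3G + H:
(21, 14) + (20, 25). λ = (25 - 14)/(20 - 21) ≡ 11/70 mod 71. 70⁻¹ ≡ 70 (mod 71) since 70·70 = 4900 ≡ 1, so λ ≡ 60.
  x = λ² - 21 - 20 = 3600 - 41 ≡ 9; y = λ·(21 - 9) - 14 ≡ 67. → (9, 67)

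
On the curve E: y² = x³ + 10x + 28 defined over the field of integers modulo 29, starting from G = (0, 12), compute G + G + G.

Repeated addition: build up to 3G.
2G: tangent at (0, 12): λ = (3·0² + 10)/(2·12) ≡ 10/24. 24⁻¹ ≡ 23 (mod 29), so λ ≡ 10·23 ≡ 27.
  x = λ² - 0 - 0 = 729 - 0 ≡ 4; y = λ·(0 - 4) - 12 ≡ 25. → (4, 25)
3G: (4, 25) + (0, 12). λ = (12 - 25)/(0 - 4) ≡ 16/25 mod 29. 25⁻¹ ≡ 7 (mod 29), so λ ≡ 25.
  x = λ² - 4 - 0 = 625 - 4 ≡ 12; y = λ·(4 - 12) - 25 ≡ 7. → (12, 7)

(12, 7)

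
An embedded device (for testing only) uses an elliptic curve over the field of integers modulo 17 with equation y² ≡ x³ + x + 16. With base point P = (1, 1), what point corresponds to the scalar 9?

Repeated addition: build up to 9P.
2P: tangent at (1, 1): λ = (3·1² + 1)/(2·1) ≡ 4/2. 2⁻¹ ≡ 9 (mod 17) since 2·9 = 18 ≡ 1, so λ ≡ 4·9 ≡ 2.
  x = λ² - 1 - 1 = 4 - 2 ≡ 2; y = λ·(1 - 2) - 1 ≡ 14. → (2, 14)
3P: (2, 14) + (1, 1). λ = (1 - 14)/(1 - 2) ≡ 4/16 mod 17. 16⁻¹ ≡ 16 (mod 17), so λ ≡ 13.
  x = λ² - 2 - 1 = 169 - 3 ≡ 13; y = λ·(2 - 13) - 14 ≡ 13. → (13, 13)
4P: (13, 13) + (1, 1). λ = (1 - 13)/(1 - 13) ≡ 5/5 mod 17. 5⁻¹ ≡ 7 (mod 17) since 5·7 = 35 ≡ 1, so λ ≡ 1.
  x = λ² - 13 - 1 = 1 - 14 ≡ 4; y = λ·(13 - 4) - 13 ≡ 13. → (4, 13)
5P: (4, 13) + (1, 1). λ = (1 - 13)/(1 - 4) ≡ 5/14 mod 17. 14⁻¹ ≡ 11 (mod 17), so λ ≡ 4.
  x = λ² - 4 - 1 = 16 - 5 ≡ 11; y = λ·(4 - 11) - 13 ≡ 10. → (11, 10)
6P: (11, 10) + (1, 1). λ = (1 - 10)/(1 - 11) ≡ 8/7 mod 17. 7⁻¹ ≡ 5 (mod 17), so λ ≡ 6.
  x = λ² - 11 - 1 = 36 - 12 ≡ 7; y = λ·(11 - 7) - 10 ≡ 14. → (7, 14)
7P: (7, 14) + (1, 1). λ = (1 - 14)/(1 - 7) ≡ 4/11 mod 17. 11⁻¹ ≡ 14 (mod 17) since 11·14 = 154 ≡ 1, so λ ≡ 5.
  x = λ² - 7 - 1 = 25 - 8 ≡ 0; y = λ·(7 - 0) - 14 ≡ 4. → (0, 4)
8P: (0, 4) + (1, 1). λ = (1 - 4)/(1 - 0) ≡ 14/1 mod 17. 1⁻¹ ≡ 1 (mod 17) since 1·1 = 1 ≡ 1, so λ ≡ 14.
  x = λ² - 0 - 1 = 196 - 1 ≡ 8; y = λ·(0 - 8) - 4 ≡ 3. → (8, 3)
9P: (8, 3) + (1, 1). λ = (1 - 3)/(1 - 8) ≡ 15/10 mod 17. 10⁻¹ ≡ 12 (mod 17), so λ ≡ 10.
  x = λ² - 8 - 1 = 100 - 9 ≡ 6; y = λ·(8 - 6) - 3 ≡ 0. → (6, 0)

(6, 0)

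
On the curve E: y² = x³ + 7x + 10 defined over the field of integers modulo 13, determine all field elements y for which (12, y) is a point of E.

x³ + 7x + 10 = 1822 ≡ 2 (mod 13).
2 is a non-residue mod 13; no y exists.

none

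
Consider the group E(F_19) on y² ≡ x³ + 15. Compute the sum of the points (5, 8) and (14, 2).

(11, 15)

(5, 8) + (14, 2). λ = (2 - 8)/(14 - 5) ≡ 13/9 mod 19. 9⁻¹ ≡ 17 (mod 19), so λ ≡ 12.
  x = λ² - 5 - 14 = 144 - 19 ≡ 11; y = λ·(5 - 11) - 8 ≡ 15. → (11, 15)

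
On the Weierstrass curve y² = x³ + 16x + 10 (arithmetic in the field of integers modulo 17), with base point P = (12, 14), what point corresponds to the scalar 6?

Repeated addition: build up to 6P.
2P: tangent at (12, 14): λ = (3·12² + 16)/(2·14) ≡ 6/11. 11⁻¹ ≡ 14 (mod 17), so λ ≡ 6·14 ≡ 16.
  x = λ² - 12 - 12 = 256 - 24 ≡ 11; y = λ·(12 - 11) - 14 ≡ 2. → (11, 2)
3P: (11, 2) + (12, 14). λ = (14 - 2)/(12 - 11) ≡ 12/1 mod 17. 1⁻¹ ≡ 1 (mod 17) since 1·1 = 1 ≡ 1, so λ ≡ 12.
  x = λ² - 11 - 12 = 144 - 23 ≡ 2; y = λ·(11 - 2) - 2 ≡ 4. → (2, 4)
4P: (2, 4) + (12, 14). λ = (14 - 4)/(12 - 2) ≡ 10/10 mod 17. 10⁻¹ ≡ 12 (mod 17) since 10·12 = 120 ≡ 1, so λ ≡ 1.
  x = λ² - 2 - 12 = 1 - 14 ≡ 4; y = λ·(2 - 4) - 4 ≡ 11. → (4, 11)
5P: (4, 11) + (12, 14). λ = (14 - 11)/(12 - 4) ≡ 3/8 mod 17. 8⁻¹ ≡ 15 (mod 17), so λ ≡ 11.
  x = λ² - 4 - 12 = 121 - 16 ≡ 3; y = λ·(4 - 3) - 11 ≡ 0. → (3, 0)
6P: (3, 0) + (12, 14). λ = (14 - 0)/(12 - 3) ≡ 14/9 mod 17. 9⁻¹ ≡ 2 (mod 17), so λ ≡ 11.
  x = λ² - 3 - 12 = 121 - 15 ≡ 4; y = λ·(3 - 4) - 0 ≡ 6. → (4, 6)

(4, 6)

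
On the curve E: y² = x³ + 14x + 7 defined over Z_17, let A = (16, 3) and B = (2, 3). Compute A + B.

(16, 3) + (2, 3). λ = (3 - 3)/(2 - 16) ≡ 0/3 mod 17. 3⁻¹ ≡ 6 (mod 17), so λ ≡ 0.
  x = λ² - 16 - 2 = 0 - 18 ≡ 16; y = λ·(16 - 16) - 3 ≡ 14. → (16, 14)

(16, 14)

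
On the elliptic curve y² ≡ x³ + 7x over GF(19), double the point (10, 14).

(16, 3)

tangent at (10, 14): λ = (3·10² + 7)/(2·14) ≡ 3/9. 9⁻¹ ≡ 17 (mod 19), so λ ≡ 3·17 ≡ 13.
  x = λ² - 10 - 10 = 169 - 20 ≡ 16; y = λ·(10 - 16) - 14 ≡ 3. → (16, 3)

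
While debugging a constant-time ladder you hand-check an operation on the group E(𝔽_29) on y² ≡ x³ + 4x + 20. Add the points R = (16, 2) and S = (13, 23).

(20, 26)

(16, 2) + (13, 23). λ = (23 - 2)/(13 - 16) ≡ 21/26 mod 29. 26⁻¹ ≡ 19 (mod 29), so λ ≡ 22.
  x = λ² - 16 - 13 = 484 - 29 ≡ 20; y = λ·(16 - 20) - 2 ≡ 26. → (20, 26)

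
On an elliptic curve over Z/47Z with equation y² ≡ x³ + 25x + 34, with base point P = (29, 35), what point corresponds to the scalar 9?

Double-and-add on 9 = (1001)₂. Start with P = (29, 35) for the leading 1-bit.
double: tangent at (29, 35): λ = (3·29² + 25)/(2·35) ≡ 10/23. 23⁻¹ ≡ 45 (mod 47), so λ ≡ 10·45 ≡ 27.
  x = λ² - 29 - 29 = 729 - 58 ≡ 13; y = λ·(29 - 13) - 35 ≡ 21. → (13, 21)
double: tangent at (13, 21): λ = (3·13² + 25)/(2·21) ≡ 15/42. 42⁻¹ ≡ 28 (mod 47), so λ ≡ 15·28 ≡ 44.
  x = λ² - 13 - 13 = 1936 - 26 ≡ 30; y = λ·(13 - 30) - 21 ≡ 30. → (30, 30)
double: tangent at (30, 30): λ = (3·30² + 25)/(2·30) ≡ 46/13. 13⁻¹ ≡ 29 (mod 47), so λ ≡ 46·29 ≡ 18.
  x = λ² - 30 - 30 = 324 - 60 ≡ 29; y = λ·(30 - 29) - 30 ≡ 35. → (29, 35)
add P: tangent at (29, 35): λ = (3·29² + 25)/(2·35) ≡ 10/23. 23⁻¹ ≡ 45 (mod 47), so λ ≡ 10·45 ≡ 27.
  x = λ² - 29 - 29 = 729 - 58 ≡ 13; y = λ·(29 - 13) - 35 ≡ 21. → (13, 21)

(13, 21)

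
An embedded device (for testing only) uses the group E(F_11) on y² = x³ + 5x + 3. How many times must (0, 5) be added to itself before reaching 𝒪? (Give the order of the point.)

9

2P: tangent at (0, 5): λ = (3·0² + 5)/(2·5) ≡ 5/10. 10⁻¹ ≡ 10 (mod 11), so λ ≡ 5·10 ≡ 6.
  x = λ² - 0 - 0 = 36 - 0 ≡ 3; y = λ·(0 - 3) - 5 ≡ 10. → (3, 10)
3P: (3, 10) + (0, 5). λ = (5 - 10)/(0 - 3) ≡ 6/8 mod 11. 8⁻¹ ≡ 7 (mod 11), so λ ≡ 9.
  x = λ² - 3 - 0 = 81 - 3 ≡ 1; y = λ·(3 - 1) - 10 ≡ 8. → (1, 8)
4P: (1, 8) + (0, 5). λ = (5 - 8)/(0 - 1) ≡ 8/10 mod 11. 10⁻¹ ≡ 10 (mod 11) since 10·10 = 100 ≡ 1, so λ ≡ 3.
  x = λ² - 1 - 0 = 9 - 1 ≡ 8; y = λ·(1 - 8) - 8 ≡ 4. → (8, 4)
5P: (8, 4) + (0, 5). λ = (5 - 4)/(0 - 8) ≡ 1/3 mod 11. 3⁻¹ ≡ 4 (mod 11), so λ ≡ 4.
  x = λ² - 8 - 0 = 16 - 8 ≡ 8; y = λ·(8 - 8) - 4 ≡ 7. → (8, 7)
6P: (8, 7) + (0, 5). λ = (5 - 7)/(0 - 8) ≡ 9/3 mod 11. 3⁻¹ ≡ 4 (mod 11) since 3·4 = 12 ≡ 1, so λ ≡ 3.
  x = λ² - 8 - 0 = 9 - 8 ≡ 1; y = λ·(8 - 1) - 7 ≡ 3. → (1, 3)
7P: (1, 3) + (0, 5). λ = (5 - 3)/(0 - 1) ≡ 2/10 mod 11. 10⁻¹ ≡ 10 (mod 11) since 10·10 = 100 ≡ 1, so λ ≡ 9.
  x = λ² - 1 - 0 = 81 - 1 ≡ 3; y = λ·(1 - 3) - 3 ≡ 1. → (3, 1)
8P: (3, 1) + (0, 5). λ = (5 - 1)/(0 - 3) ≡ 4/8 mod 11. 8⁻¹ ≡ 7 (mod 11), so λ ≡ 6.
  x = λ² - 3 - 0 = 36 - 3 ≡ 0; y = λ·(3 - 0) - 1 ≡ 6. → (0, 6)
9P: (0, 6) + (0, 5): same x and y₁ ≡ -y₂, so the sum is 𝒪.
9P = 𝒪, so the order is 9.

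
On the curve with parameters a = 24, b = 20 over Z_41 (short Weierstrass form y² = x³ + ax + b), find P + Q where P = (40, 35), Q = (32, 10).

(14, 36)

(40, 35) + (32, 10). λ = (10 - 35)/(32 - 40) ≡ 16/33 mod 41. 33⁻¹ ≡ 5 (mod 41), so λ ≡ 39.
  x = λ² - 40 - 32 = 1521 - 72 ≡ 14; y = λ·(40 - 14) - 35 ≡ 36. → (14, 36)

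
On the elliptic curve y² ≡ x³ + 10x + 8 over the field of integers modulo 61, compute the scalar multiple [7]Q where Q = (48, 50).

(35, 17)

Double-and-add on 7 = (111)₂. Start with Q = (48, 50) for the leading 1-bit.
double: tangent at (48, 50): λ = (3·48² + 10)/(2·50) ≡ 29/39. 39⁻¹ ≡ 36 (mod 61) since 39·36 = 1404 ≡ 1, so λ ≡ 29·36 ≡ 7.
  x = λ² - 48 - 48 = 49 - 96 ≡ 14; y = λ·(48 - 14) - 50 ≡ 5. → (14, 5)
add Q: (14, 5) + (48, 50). λ = (50 - 5)/(48 - 14) ≡ 45/34 mod 61. 34⁻¹ ≡ 9 (mod 61), so λ ≡ 39.
  x = λ² - 14 - 48 = 1521 - 62 ≡ 56; y = λ·(14 - 56) - 5 ≡ 4. → (56, 4)
double: tangent at (56, 4): λ = (3·56² + 10)/(2·4) ≡ 24/8. 8⁻¹ ≡ 23 (mod 61), so λ ≡ 24·23 ≡ 3.
  x = λ² - 56 - 56 = 9 - 112 ≡ 19; y = λ·(56 - 19) - 4 ≡ 46. → (19, 46)
add Q: (19, 46) + (48, 50). λ = (50 - 46)/(48 - 19) ≡ 4/29 mod 61. 29⁻¹ ≡ 40 (mod 61) since 29·40 = 1160 ≡ 1, so λ ≡ 38.
  x = λ² - 19 - 48 = 1444 - 67 ≡ 35; y = λ·(19 - 35) - 46 ≡ 17. → (35, 17)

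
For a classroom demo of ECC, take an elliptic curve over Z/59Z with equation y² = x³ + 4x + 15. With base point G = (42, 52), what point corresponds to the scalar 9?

(47, 3)

Repeated addition: build up to 9G.
2G: tangent at (42, 52): λ = (3·42² + 4)/(2·52) ≡ 45/45. 45⁻¹ ≡ 21 (mod 59) since 45·21 = 945 ≡ 1, so λ ≡ 45·21 ≡ 1.
  x = λ² - 42 - 42 = 1 - 84 ≡ 35; y = λ·(42 - 35) - 52 ≡ 14. → (35, 14)
3G: (35, 14) + (42, 52). λ = (52 - 14)/(42 - 35) ≡ 38/7 mod 59. 7⁻¹ ≡ 17 (mod 59) since 7·17 = 119 ≡ 1, so λ ≡ 56.
  x = λ² - 35 - 42 = 3136 - 77 ≡ 50; y = λ·(35 - 50) - 14 ≡ 31. → (50, 31)
4G: (50, 31) + (42, 52). λ = (52 - 31)/(42 - 50) ≡ 21/51 mod 59. 51⁻¹ ≡ 22 (mod 59) since 51·22 = 1122 ≡ 1, so λ ≡ 49.
  x = λ² - 50 - 42 = 2401 - 92 ≡ 8; y = λ·(50 - 8) - 31 ≡ 21. → (8, 21)
5G: (8, 21) + (42, 52). λ = (52 - 21)/(42 - 8) ≡ 31/34 mod 59. 34⁻¹ ≡ 33 (mod 59) since 34·33 = 1122 ≡ 1, so λ ≡ 20.
  x = λ² - 8 - 42 = 400 - 50 ≡ 55; y = λ·(8 - 55) - 21 ≡ 42. → (55, 42)
6G: (55, 42) + (42, 52). λ = (52 - 42)/(42 - 55) ≡ 10/46 mod 59. 46⁻¹ ≡ 9 (mod 59) since 46·9 = 414 ≡ 1, so λ ≡ 31.
  x = λ² - 55 - 42 = 961 - 97 ≡ 38; y = λ·(55 - 38) - 42 ≡ 13. → (38, 13)
7G: (38, 13) + (42, 52). λ = (52 - 13)/(42 - 38) ≡ 39/4 mod 59. 4⁻¹ ≡ 15 (mod 59) since 4·15 = 60 ≡ 1, so λ ≡ 54.
  x = λ² - 38 - 42 = 2916 - 80 ≡ 4; y = λ·(38 - 4) - 13 ≡ 53. → (4, 53)
8G: (4, 53) + (42, 52). λ = (52 - 53)/(42 - 4) ≡ 58/38 mod 59. 38⁻¹ ≡ 14 (mod 59), so λ ≡ 45.
  x = λ² - 4 - 42 = 2025 - 46 ≡ 32; y = λ·(4 - 32) - 53 ≡ 44. → (32, 44)
9G: (32, 44) + (42, 52). λ = (52 - 44)/(42 - 32) ≡ 8/10 mod 59. 10⁻¹ ≡ 6 (mod 59), so λ ≡ 48.
  x = λ² - 32 - 42 = 2304 - 74 ≡ 47; y = λ·(32 - 47) - 44 ≡ 3. → (47, 3)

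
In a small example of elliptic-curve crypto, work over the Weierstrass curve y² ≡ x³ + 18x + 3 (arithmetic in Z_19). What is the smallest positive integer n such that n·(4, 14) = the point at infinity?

2P: tangent at (4, 14): λ = (3·4² + 18)/(2·14) ≡ 9/9. 9⁻¹ ≡ 17 (mod 19), so λ ≡ 9·17 ≡ 1.
  x = λ² - 4 - 4 = 1 - 8 ≡ 12; y = λ·(4 - 12) - 14 ≡ 16. → (12, 16)
3P: (12, 16) + (4, 14). λ = (14 - 16)/(4 - 12) ≡ 17/11 mod 19. 11⁻¹ ≡ 7 (mod 19), so λ ≡ 5.
  x = λ² - 12 - 4 = 25 - 16 ≡ 9; y = λ·(12 - 9) - 16 ≡ 18. → (9, 18)
4P: (9, 18) + (4, 14). λ = (14 - 18)/(4 - 9) ≡ 15/14 mod 19. 14⁻¹ ≡ 15 (mod 19), so λ ≡ 16.
  x = λ² - 9 - 4 = 256 - 13 ≡ 15; y = λ·(9 - 15) - 18 ≡ 0. → (15, 0)
5P: (15, 0) + (4, 14). λ = (14 - 0)/(4 - 15) ≡ 14/8 mod 19. 8⁻¹ ≡ 12 (mod 19) since 8·12 = 96 ≡ 1, so λ ≡ 16.
  x = λ² - 15 - 4 = 256 - 19 ≡ 9; y = λ·(15 - 9) - 0 ≡ 1. → (9, 1)
6P: (9, 1) + (4, 14). λ = (14 - 1)/(4 - 9) ≡ 13/14 mod 19. 14⁻¹ ≡ 15 (mod 19), so λ ≡ 5.
  x = λ² - 9 - 4 = 25 - 13 ≡ 12; y = λ·(9 - 12) - 1 ≡ 3. → (12, 3)
7P: (12, 3) + (4, 14). λ = (14 - 3)/(4 - 12) ≡ 11/11 mod 19. 11⁻¹ ≡ 7 (mod 19), so λ ≡ 1.
  x = λ² - 12 - 4 = 1 - 16 ≡ 4; y = λ·(12 - 4) - 3 ≡ 5. → (4, 5)
8P: (4, 5) + (4, 14): same x and y₁ ≡ -y₂, so the sum is the point at infinity.
8P = the point at infinity, so the order is 8.

8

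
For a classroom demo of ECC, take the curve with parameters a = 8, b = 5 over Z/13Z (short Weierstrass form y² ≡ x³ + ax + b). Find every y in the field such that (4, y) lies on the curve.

6, 7

x³ + 8x + 5 = 101 ≡ 10 (mod 13).
Square roots of 10 mod 13: 6 and 7 (since 6² = 36 ≡ 10).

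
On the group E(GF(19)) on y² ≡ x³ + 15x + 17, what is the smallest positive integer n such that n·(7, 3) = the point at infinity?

2P: tangent at (7, 3): λ = (3·7² + 15)/(2·3) ≡ 10/6. 6⁻¹ ≡ 16 (mod 19), so λ ≡ 10·16 ≡ 8.
  x = λ² - 7 - 7 = 64 - 14 ≡ 12; y = λ·(7 - 12) - 3 ≡ 14. → (12, 14)
3P: (12, 14) + (7, 3). λ = (3 - 14)/(7 - 12) ≡ 8/14 mod 19. 14⁻¹ ≡ 15 (mod 19), so λ ≡ 6.
  x = λ² - 12 - 7 = 36 - 19 ≡ 17; y = λ·(12 - 17) - 14 ≡ 13. → (17, 13)
4P: (17, 13) + (7, 3). λ = (3 - 13)/(7 - 17) ≡ 9/9 mod 19. 9⁻¹ ≡ 17 (mod 19), so λ ≡ 1.
  x = λ² - 17 - 7 = 1 - 24 ≡ 15; y = λ·(17 - 15) - 13 ≡ 8. → (15, 8)
5P: (15, 8) + (7, 3). λ = (3 - 8)/(7 - 15) ≡ 14/11 mod 19. 11⁻¹ ≡ 7 (mod 19) since 11·7 = 77 ≡ 1, so λ ≡ 3.
  x = λ² - 15 - 7 = 9 - 22 ≡ 6; y = λ·(15 - 6) - 8 ≡ 0. → (6, 0)
6P: (6, 0) + (7, 3). λ = (3 - 0)/(7 - 6) ≡ 3/1 mod 19. 1⁻¹ ≡ 1 (mod 19), so λ ≡ 3.
  x = λ² - 6 - 7 = 9 - 13 ≡ 15; y = λ·(6 - 15) - 0 ≡ 11. → (15, 11)
7P: (15, 11) + (7, 3). λ = (3 - 11)/(7 - 15) ≡ 11/11 mod 19. 11⁻¹ ≡ 7 (mod 19) since 11·7 = 77 ≡ 1, so λ ≡ 1.
  x = λ² - 15 - 7 = 1 - 22 ≡ 17; y = λ·(15 - 17) - 11 ≡ 6. → (17, 6)
8P: (17, 6) + (7, 3). λ = (3 - 6)/(7 - 17) ≡ 16/9 mod 19. 9⁻¹ ≡ 17 (mod 19), so λ ≡ 6.
  x = λ² - 17 - 7 = 36 - 24 ≡ 12; y = λ·(17 - 12) - 6 ≡ 5. → (12, 5)
9P: (12, 5) + (7, 3). λ = (3 - 5)/(7 - 12) ≡ 17/14 mod 19. 14⁻¹ ≡ 15 (mod 19), so λ ≡ 8.
  x = λ² - 12 - 7 = 64 - 19 ≡ 7; y = λ·(12 - 7) - 5 ≡ 16. → (7, 16)
10P: (7, 16) + (7, 3): same x and y₁ ≡ -y₂, so the sum is the point at infinity.
10P = the point at infinity, so the order is 10.

10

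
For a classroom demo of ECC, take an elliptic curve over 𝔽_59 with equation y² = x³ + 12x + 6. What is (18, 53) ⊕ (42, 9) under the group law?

(4, 0)

(18, 53) + (42, 9). λ = (9 - 53)/(42 - 18) ≡ 15/24 mod 59. 24⁻¹ ≡ 32 (mod 59) since 24·32 = 768 ≡ 1, so λ ≡ 8.
  x = λ² - 18 - 42 = 64 - 60 ≡ 4; y = λ·(18 - 4) - 53 ≡ 0. → (4, 0)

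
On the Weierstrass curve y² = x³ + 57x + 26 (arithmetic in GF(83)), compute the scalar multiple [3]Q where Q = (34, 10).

Repeated addition: build up to 3Q.
2Q: tangent at (34, 10): λ = (3·34² + 57)/(2·10) ≡ 39/20. 20⁻¹ ≡ 54 (mod 83), so λ ≡ 39·54 ≡ 31.
  x = λ² - 34 - 34 = 961 - 68 ≡ 63; y = λ·(34 - 63) - 10 ≡ 4. → (63, 4)
3Q: (63, 4) + (34, 10). λ = (10 - 4)/(34 - 63) ≡ 6/54 mod 83. 54⁻¹ ≡ 20 (mod 83) since 54·20 = 1080 ≡ 1, so λ ≡ 37.
  x = λ² - 63 - 34 = 1369 - 97 ≡ 27; y = λ·(63 - 27) - 4 ≡ 0. → (27, 0)

(27, 0)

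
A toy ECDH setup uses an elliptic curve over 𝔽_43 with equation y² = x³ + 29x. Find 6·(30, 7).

Write Q = (30, 7).
Repeated addition: build up to 6Q.
2Q: tangent at (30, 7): λ = (3·30² + 29)/(2·7) ≡ 20/14. 14⁻¹ ≡ 40 (mod 43) since 14·40 = 560 ≡ 1, so λ ≡ 20·40 ≡ 26.
  x = λ² - 30 - 30 = 676 - 60 ≡ 14; y = λ·(30 - 14) - 7 ≡ 22. → (14, 22)
3Q: (14, 22) + (30, 7). λ = (7 - 22)/(30 - 14) ≡ 28/16 mod 43. 16⁻¹ ≡ 35 (mod 43), so λ ≡ 34.
  x = λ² - 14 - 30 = 1156 - 44 ≡ 37; y = λ·(14 - 37) - 22 ≡ 13. → (37, 13)
4Q: (37, 13) + (30, 7). λ = (7 - 13)/(30 - 37) ≡ 37/36 mod 43. 36⁻¹ ≡ 6 (mod 43) since 36·6 = 216 ≡ 1, so λ ≡ 7.
  x = λ² - 37 - 30 = 49 - 67 ≡ 25; y = λ·(37 - 25) - 13 ≡ 28. → (25, 28)
5Q: (25, 28) + (30, 7). λ = (7 - 28)/(30 - 25) ≡ 22/5 mod 43. 5⁻¹ ≡ 26 (mod 43) since 5·26 = 130 ≡ 1, so λ ≡ 13.
  x = λ² - 25 - 30 = 169 - 55 ≡ 28; y = λ·(25 - 28) - 28 ≡ 19. → (28, 19)
6Q: (28, 19) + (30, 7). λ = (7 - 19)/(30 - 28) ≡ 31/2 mod 43. 2⁻¹ ≡ 22 (mod 43) since 2·22 = 44 ≡ 1, so λ ≡ 37.
  x = λ² - 28 - 30 = 1369 - 58 ≡ 21; y = λ·(28 - 21) - 19 ≡ 25. → (21, 25)

(21, 25)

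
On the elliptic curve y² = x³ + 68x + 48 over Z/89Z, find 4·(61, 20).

Write G = (61, 20).
Repeated addition: build up to 4G.
2G: tangent at (61, 20): λ = (3·61² + 68)/(2·20) ≡ 17/40. 40⁻¹ ≡ 69 (mod 89), so λ ≡ 17·69 ≡ 16.
  x = λ² - 61 - 61 = 256 - 122 ≡ 45; y = λ·(61 - 45) - 20 ≡ 58. → (45, 58)
3G: (45, 58) + (61, 20). λ = (20 - 58)/(61 - 45) ≡ 51/16 mod 89. 16⁻¹ ≡ 39 (mod 89), so λ ≡ 31.
  x = λ² - 45 - 61 = 961 - 106 ≡ 54; y = λ·(45 - 54) - 58 ≡ 19. → (54, 19)
4G: (54, 19) + (61, 20). λ = (20 - 19)/(61 - 54) ≡ 1/7 mod 89. 7⁻¹ ≡ 51 (mod 89), so λ ≡ 51.
  x = λ² - 54 - 61 = 2601 - 115 ≡ 83; y = λ·(54 - 83) - 19 ≡ 15. → (83, 15)

(83, 15)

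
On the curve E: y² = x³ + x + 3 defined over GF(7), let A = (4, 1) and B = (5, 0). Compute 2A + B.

(4, 6)

First 2A:
Repeated addition: build up to 2A.
2A: tangent at (4, 1): λ = (3·4² + 1)/(2·1) ≡ 0/2. 2⁻¹ ≡ 4 (mod 7), so λ ≡ 0·4 ≡ 0.
  x = λ² - 4 - 4 = 0 - 8 ≡ 6; y = λ·(4 - 6) - 1 ≡ 6. → (6, 6)
2A = (6, 6).
Finally 2A + B:
(6, 6) + (5, 0). λ = (0 - 6)/(5 - 6) ≡ 1/6 mod 7. 6⁻¹ ≡ 6 (mod 7) since 6·6 = 36 ≡ 1, so λ ≡ 6.
  x = λ² - 6 - 5 = 36 - 11 ≡ 4; y = λ·(6 - 4) - 6 ≡ 6. → (4, 6)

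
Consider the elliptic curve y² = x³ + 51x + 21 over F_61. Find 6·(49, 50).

(13, 21)

Write Q = (49, 50).
Double-and-add on 6 = (110)₂. Start with Q = (49, 50) for the leading 1-bit.
double: tangent at (49, 50): λ = (3·49² + 51)/(2·50) ≡ 56/39. 39⁻¹ ≡ 36 (mod 61), so λ ≡ 56·36 ≡ 3.
  x = λ² - 49 - 49 = 9 - 98 ≡ 33; y = λ·(49 - 33) - 50 ≡ 59. → (33, 59)
add Q: (33, 59) + (49, 50). λ = (50 - 59)/(49 - 33) ≡ 52/16 mod 61. 16⁻¹ ≡ 42 (mod 61) since 16·42 = 672 ≡ 1, so λ ≡ 49.
  x = λ² - 33 - 49 = 2401 - 82 ≡ 1; y = λ·(33 - 1) - 59 ≡ 45. → (1, 45)
double: tangent at (1, 45): λ = (3·1² + 51)/(2·45) ≡ 54/29. 29⁻¹ ≡ 40 (mod 61) since 29·40 = 1160 ≡ 1, so λ ≡ 54·40 ≡ 25.
  x = λ² - 1 - 1 = 625 - 2 ≡ 13; y = λ·(1 - 13) - 45 ≡ 21. → (13, 21)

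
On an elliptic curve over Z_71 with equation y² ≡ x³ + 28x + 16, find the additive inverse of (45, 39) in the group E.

(45, 32)

-(45, 39) = (45, -39 mod 71) = (45, 32).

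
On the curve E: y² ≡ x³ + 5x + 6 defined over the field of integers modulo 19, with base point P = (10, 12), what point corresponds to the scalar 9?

Repeated addition: build up to 9P.
2P: tangent at (10, 12): λ = (3·10² + 5)/(2·12) ≡ 1/5. 5⁻¹ ≡ 4 (mod 19) since 5·4 = 20 ≡ 1, so λ ≡ 1·4 ≡ 4.
  x = λ² - 10 - 10 = 16 - 20 ≡ 15; y = λ·(10 - 15) - 12 ≡ 6. → (15, 6)
3P: (15, 6) + (10, 12). λ = (12 - 6)/(10 - 15) ≡ 6/14 mod 19. 14⁻¹ ≡ 15 (mod 19) since 14·15 = 210 ≡ 1, so λ ≡ 14.
  x = λ² - 15 - 10 = 196 - 25 ≡ 0; y = λ·(15 - 0) - 6 ≡ 14. → (0, 14)
4P: (0, 14) + (10, 12). λ = (12 - 14)/(10 - 0) ≡ 17/10 mod 19. 10⁻¹ ≡ 2 (mod 19), so λ ≡ 15.
  x = λ² - 0 - 10 = 225 - 10 ≡ 6; y = λ·(0 - 6) - 14 ≡ 10. → (6, 10)
5P: (6, 10) + (10, 12). λ = (12 - 10)/(10 - 6) ≡ 2/4 mod 19. 4⁻¹ ≡ 5 (mod 19), so λ ≡ 10.
  x = λ² - 6 - 10 = 100 - 16 ≡ 8; y = λ·(6 - 8) - 10 ≡ 8. → (8, 8)
6P: (8, 8) + (10, 12). λ = (12 - 8)/(10 - 8) ≡ 4/2 mod 19. 2⁻¹ ≡ 10 (mod 19) since 2·10 = 20 ≡ 1, so λ ≡ 2.
  x = λ² - 8 - 10 = 4 - 18 ≡ 5; y = λ·(8 - 5) - 8 ≡ 17. → (5, 17)
7P: (5, 17) + (10, 12). λ = (12 - 17)/(10 - 5) ≡ 14/5 mod 19. 5⁻¹ ≡ 4 (mod 19), so λ ≡ 18.
  x = λ² - 5 - 10 = 324 - 15 ≡ 5; y = λ·(5 - 5) - 17 ≡ 2. → (5, 2)
8P: (5, 2) + (10, 12). λ = (12 - 2)/(10 - 5) ≡ 10/5 mod 19. 5⁻¹ ≡ 4 (mod 19), so λ ≡ 2.
  x = λ² - 5 - 10 = 4 - 15 ≡ 8; y = λ·(5 - 8) - 2 ≡ 11. → (8, 11)
9P: (8, 11) + (10, 12). λ = (12 - 11)/(10 - 8) ≡ 1/2 mod 19. 2⁻¹ ≡ 10 (mod 19), so λ ≡ 10.
  x = λ² - 8 - 10 = 100 - 18 ≡ 6; y = λ·(8 - 6) - 11 ≡ 9. → (6, 9)

(6, 9)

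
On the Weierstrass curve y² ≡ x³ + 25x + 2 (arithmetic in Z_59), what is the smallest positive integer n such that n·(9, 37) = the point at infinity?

4

2P: tangent at (9, 37): λ = (3·9² + 25)/(2·37) ≡ 32/15. 15⁻¹ ≡ 4 (mod 59), so λ ≡ 32·4 ≡ 10.
  x = λ² - 9 - 9 = 100 - 18 ≡ 23; y = λ·(9 - 23) - 37 ≡ 0. → (23, 0)
3P: (23, 0) + (9, 37). λ = (37 - 0)/(9 - 23) ≡ 37/45 mod 59. 45⁻¹ ≡ 21 (mod 59) since 45·21 = 945 ≡ 1, so λ ≡ 10.
  x = λ² - 23 - 9 = 100 - 32 ≡ 9; y = λ·(23 - 9) - 0 ≡ 22. → (9, 22)
4P: (9, 22) + (9, 37): same x and y₁ ≡ -y₂, so the sum is the point at infinity.
4P = the point at infinity, so the order is 4.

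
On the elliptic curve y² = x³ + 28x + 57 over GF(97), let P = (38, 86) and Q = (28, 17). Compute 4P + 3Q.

(1, 59)

First 4P:
Repeated addition: build up to 4P.
2P: tangent at (38, 86): λ = (3·38² + 28)/(2·86) ≡ 92/75. 75⁻¹ ≡ 22 (mod 97), so λ ≡ 92·22 ≡ 84.
  x = λ² - 38 - 38 = 7056 - 76 ≡ 93; y = λ·(38 - 93) - 86 ≡ 47. → (93, 47)
3P: (93, 47) + (38, 86). λ = (86 - 47)/(38 - 93) ≡ 39/42 mod 97. 42⁻¹ ≡ 67 (mod 97), so λ ≡ 91.
  x = λ² - 93 - 38 = 8281 - 131 ≡ 2; y = λ·(93 - 2) - 47 ≡ 86. → (2, 86)
4P: (2, 86) + (38, 86). λ = (86 - 86)/(38 - 2) ≡ 0/36 mod 97. 36⁻¹ ≡ 62 (mod 97), so λ ≡ 0.
  x = λ² - 2 - 38 = 0 - 40 ≡ 57; y = λ·(2 - 57) - 86 ≡ 11. → (57, 11)
4P = (57, 11).
Next 3Q:
Repeated addition: build up to 3Q.
2Q: tangent at (28, 17): λ = (3·28² + 28)/(2·17) ≡ 52/34. 34⁻¹ ≡ 20 (mod 97) since 34·20 = 680 ≡ 1, so λ ≡ 52·20 ≡ 70.
  x = λ² - 28 - 28 = 4900 - 56 ≡ 91; y = λ·(28 - 91) - 17 ≡ 35. → (91, 35)
3Q: (91, 35) + (28, 17). λ = (17 - 35)/(28 - 91) ≡ 79/34 mod 97. 34⁻¹ ≡ 20 (mod 97) since 34·20 = 680 ≡ 1, so λ ≡ 28.
  x = λ² - 91 - 28 = 784 - 119 ≡ 83; y = λ·(91 - 83) - 35 ≡ 92. → (83, 92)
3Q = (83, 92).
Finally 4P + 3Q:
(57, 11) + (83, 92). λ = (92 - 11)/(83 - 57) ≡ 81/26 mod 97. 26⁻¹ ≡ 56 (mod 97) since 26·56 = 1456 ≡ 1, so λ ≡ 74.
  x = λ² - 57 - 83 = 5476 - 140 ≡ 1; y = λ·(57 - 1) - 11 ≡ 59. → (1, 59)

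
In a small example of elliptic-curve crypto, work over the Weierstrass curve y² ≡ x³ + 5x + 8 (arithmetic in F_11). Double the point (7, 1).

(9, 1)

tangent at (7, 1): λ = (3·7² + 5)/(2·1) ≡ 9/2. 2⁻¹ ≡ 6 (mod 11) since 2·6 = 12 ≡ 1, so λ ≡ 9·6 ≡ 10.
  x = λ² - 7 - 7 = 100 - 14 ≡ 9; y = λ·(7 - 9) - 1 ≡ 1. → (9, 1)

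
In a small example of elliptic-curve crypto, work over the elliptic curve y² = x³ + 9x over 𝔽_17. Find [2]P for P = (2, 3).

tangent at (2, 3): λ = (3·2² + 9)/(2·3) ≡ 4/6. 6⁻¹ ≡ 3 (mod 17) since 6·3 = 18 ≡ 1, so λ ≡ 4·3 ≡ 12.
  x = λ² - 2 - 2 = 144 - 4 ≡ 4; y = λ·(2 - 4) - 3 ≡ 7. → (4, 7)

(4, 7)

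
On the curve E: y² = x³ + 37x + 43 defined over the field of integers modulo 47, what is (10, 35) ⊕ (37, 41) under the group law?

(10, 35) + (37, 41). λ = (41 - 35)/(37 - 10) ≡ 6/27 mod 47. 27⁻¹ ≡ 7 (mod 47), so λ ≡ 42.
  x = λ² - 10 - 37 = 1764 - 47 ≡ 25; y = λ·(10 - 25) - 35 ≡ 40. → (25, 40)

(25, 40)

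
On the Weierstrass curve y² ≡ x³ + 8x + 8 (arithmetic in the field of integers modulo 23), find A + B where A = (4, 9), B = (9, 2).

(4, 9) + (9, 2). λ = (2 - 9)/(9 - 4) ≡ 16/5 mod 23. 5⁻¹ ≡ 14 (mod 23), so λ ≡ 17.
  x = λ² - 4 - 9 = 289 - 13 ≡ 0; y = λ·(4 - 0) - 9 ≡ 13. → (0, 13)

(0, 13)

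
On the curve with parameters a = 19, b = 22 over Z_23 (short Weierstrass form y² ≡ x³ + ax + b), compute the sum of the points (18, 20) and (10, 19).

(18, 20) + (10, 19). λ = (19 - 20)/(10 - 18) ≡ 22/15 mod 23. 15⁻¹ ≡ 20 (mod 23), so λ ≡ 3.
  x = λ² - 18 - 10 = 9 - 28 ≡ 4; y = λ·(18 - 4) - 20 ≡ 22. → (4, 22)

(4, 22)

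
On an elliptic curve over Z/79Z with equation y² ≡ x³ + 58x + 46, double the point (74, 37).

tangent at (74, 37): λ = (3·74² + 58)/(2·37) ≡ 54/74. 74⁻¹ ≡ 63 (mod 79) since 74·63 = 4662 ≡ 1, so λ ≡ 54·63 ≡ 5.
  x = λ² - 74 - 74 = 25 - 148 ≡ 35; y = λ·(74 - 35) - 37 ≡ 0. → (35, 0)

(35, 0)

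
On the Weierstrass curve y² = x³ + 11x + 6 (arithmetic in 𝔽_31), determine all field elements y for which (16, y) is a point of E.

0

x³ + 11x + 6 = 4278 ≡ 0 (mod 31).
Only y = 0 satisfies y² ≡ 0.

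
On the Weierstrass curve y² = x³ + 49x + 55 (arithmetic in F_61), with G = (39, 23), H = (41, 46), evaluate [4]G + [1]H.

First 4G:
Repeated addition: build up to 4G.
2G: tangent at (39, 23): λ = (3·39² + 49)/(2·23) ≡ 37/46. 46⁻¹ ≡ 4 (mod 61) since 46·4 = 184 ≡ 1, so λ ≡ 37·4 ≡ 26.
  x = λ² - 39 - 39 = 676 - 78 ≡ 49; y = λ·(39 - 49) - 23 ≡ 22. → (49, 22)
3G: (49, 22) + (39, 23). λ = (23 - 22)/(39 - 49) ≡ 1/51 mod 61. 51⁻¹ ≡ 6 (mod 61) since 51·6 = 306 ≡ 1, so λ ≡ 6.
  x = λ² - 49 - 39 = 36 - 88 ≡ 9; y = λ·(49 - 9) - 22 ≡ 35. → (9, 35)
4G: (9, 35) + (39, 23). λ = (23 - 35)/(39 - 9) ≡ 49/30 mod 61. 30⁻¹ ≡ 59 (mod 61), so λ ≡ 24.
  x = λ² - 9 - 39 = 576 - 48 ≡ 40; y = λ·(9 - 40) - 35 ≡ 14. → (40, 14)
4G = (40, 14).
Finally 4G + H:
(40, 14) + (41, 46). λ = (46 - 14)/(41 - 40) ≡ 32/1 mod 61. 1⁻¹ ≡ 1 (mod 61), so λ ≡ 32.
  x = λ² - 40 - 41 = 1024 - 81 ≡ 28; y = λ·(40 - 28) - 14 ≡ 4. → (28, 4)

(28, 4)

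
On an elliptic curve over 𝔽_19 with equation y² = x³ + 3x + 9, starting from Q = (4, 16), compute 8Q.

(3, 8)

Repeated addition: build up to 8Q.
2Q: tangent at (4, 16): λ = (3·4² + 3)/(2·16) ≡ 13/13. 13⁻¹ ≡ 3 (mod 19) since 13·3 = 39 ≡ 1, so λ ≡ 13·3 ≡ 1.
  x = λ² - 4 - 4 = 1 - 8 ≡ 12; y = λ·(4 - 12) - 16 ≡ 14. → (12, 14)
3Q: (12, 14) + (4, 16). λ = (16 - 14)/(4 - 12) ≡ 2/11 mod 19. 11⁻¹ ≡ 7 (mod 19) since 11·7 = 77 ≡ 1, so λ ≡ 14.
  x = λ² - 12 - 4 = 196 - 16 ≡ 9; y = λ·(12 - 9) - 14 ≡ 9. → (9, 9)
4Q: (9, 9) + (4, 16). λ = (16 - 9)/(4 - 9) ≡ 7/14 mod 19. 14⁻¹ ≡ 15 (mod 19), so λ ≡ 10.
  x = λ² - 9 - 4 = 100 - 13 ≡ 11; y = λ·(9 - 11) - 9 ≡ 9. → (11, 9)
5Q: (11, 9) + (4, 16). λ = (16 - 9)/(4 - 11) ≡ 7/12 mod 19. 12⁻¹ ≡ 8 (mod 19), so λ ≡ 18.
  x = λ² - 11 - 4 = 324 - 15 ≡ 5; y = λ·(11 - 5) - 9 ≡ 4. → (5, 4)
6Q: (5, 4) + (4, 16). λ = (16 - 4)/(4 - 5) ≡ 12/18 mod 19. 18⁻¹ ≡ 18 (mod 19) since 18·18 = 324 ≡ 1, so λ ≡ 7.
  x = λ² - 5 - 4 = 49 - 9 ≡ 2; y = λ·(5 - 2) - 4 ≡ 17. → (2, 17)
7Q: (2, 17) + (4, 16). λ = (16 - 17)/(4 - 2) ≡ 18/2 mod 19. 2⁻¹ ≡ 10 (mod 19), so λ ≡ 9.
  x = λ² - 2 - 4 = 81 - 6 ≡ 18; y = λ·(2 - 18) - 17 ≡ 10. → (18, 10)
8Q: (18, 10) + (4, 16). λ = (16 - 10)/(4 - 18) ≡ 6/5 mod 19. 5⁻¹ ≡ 4 (mod 19), so λ ≡ 5.
  x = λ² - 18 - 4 = 25 - 22 ≡ 3; y = λ·(18 - 3) - 10 ≡ 8. → (3, 8)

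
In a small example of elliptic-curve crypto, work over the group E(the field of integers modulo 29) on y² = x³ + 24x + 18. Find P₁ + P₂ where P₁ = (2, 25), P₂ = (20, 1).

(12, 27)

(2, 25) + (20, 1). λ = (1 - 25)/(20 - 2) ≡ 5/18 mod 29. 18⁻¹ ≡ 21 (mod 29), so λ ≡ 18.
  x = λ² - 2 - 20 = 324 - 22 ≡ 12; y = λ·(2 - 12) - 25 ≡ 27. → (12, 27)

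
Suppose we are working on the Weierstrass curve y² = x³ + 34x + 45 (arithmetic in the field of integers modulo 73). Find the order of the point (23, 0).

2

2P: (23, 0) + (23, 0): same x and y₁ ≡ -y₂, so the sum is O.
2P = O, so the order is 2.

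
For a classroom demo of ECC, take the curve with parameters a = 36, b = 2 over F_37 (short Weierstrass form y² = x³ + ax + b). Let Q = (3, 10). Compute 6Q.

Double-and-add on 6 = (110)₂. Start with Q = (3, 10) for the leading 1-bit.
double: tangent at (3, 10): λ = (3·3² + 36)/(2·10) ≡ 26/20. 20⁻¹ ≡ 13 (mod 37), so λ ≡ 26·13 ≡ 5.
  x = λ² - 3 - 3 = 25 - 6 ≡ 19; y = λ·(3 - 19) - 10 ≡ 21. → (19, 21)
add Q: (19, 21) + (3, 10). λ = (10 - 21)/(3 - 19) ≡ 26/21 mod 37. 21⁻¹ ≡ 30 (mod 37) since 21·30 = 630 ≡ 1, so λ ≡ 3.
  x = λ² - 19 - 3 = 9 - 22 ≡ 24; y = λ·(19 - 24) - 21 ≡ 1. → (24, 1)
double: tangent at (24, 1): λ = (3·24² + 36)/(2·1) ≡ 25/2. 2⁻¹ ≡ 19 (mod 37), so λ ≡ 25·19 ≡ 31.
  x = λ² - 24 - 24 = 961 - 48 ≡ 25; y = λ·(24 - 25) - 1 ≡ 5. → (25, 5)

(25, 5)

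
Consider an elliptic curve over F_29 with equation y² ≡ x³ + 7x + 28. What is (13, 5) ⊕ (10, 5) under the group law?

(13, 5) + (10, 5). λ = (5 - 5)/(10 - 13) ≡ 0/26 mod 29. 26⁻¹ ≡ 19 (mod 29), so λ ≡ 0.
  x = λ² - 13 - 10 = 0 - 23 ≡ 6; y = λ·(13 - 6) - 5 ≡ 24. → (6, 24)

(6, 24)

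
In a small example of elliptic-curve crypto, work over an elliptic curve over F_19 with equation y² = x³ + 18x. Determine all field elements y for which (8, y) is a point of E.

none

x³ + 18x + 0 = 656 ≡ 10 (mod 19).
10 is a non-residue mod 19; no y exists.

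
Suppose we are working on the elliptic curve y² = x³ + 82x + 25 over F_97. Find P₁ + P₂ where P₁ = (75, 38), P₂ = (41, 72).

(75, 38) + (41, 72). λ = (72 - 38)/(41 - 75) ≡ 34/63 mod 97. 63⁻¹ ≡ 77 (mod 97), so λ ≡ 96.
  x = λ² - 75 - 41 = 9216 - 116 ≡ 79; y = λ·(75 - 79) - 38 ≡ 63. → (79, 63)

(79, 63)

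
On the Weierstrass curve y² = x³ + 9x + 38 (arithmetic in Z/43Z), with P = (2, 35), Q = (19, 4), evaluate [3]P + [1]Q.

(3, 36)

First 3P:
Repeated addition: build up to 3P.
2P: tangent at (2, 35): λ = (3·2² + 9)/(2·35) ≡ 21/27. 27⁻¹ ≡ 8 (mod 43), so λ ≡ 21·8 ≡ 39.
  x = λ² - 2 - 2 = 1521 - 4 ≡ 12; y = λ·(2 - 12) - 35 ≡ 5. → (12, 5)
3P: (12, 5) + (2, 35). λ = (35 - 5)/(2 - 12) ≡ 30/33 mod 43. 33⁻¹ ≡ 30 (mod 43) since 33·30 = 990 ≡ 1, so λ ≡ 40.
  x = λ² - 12 - 2 = 1600 - 14 ≡ 38; y = λ·(12 - 38) - 5 ≡ 30. → (38, 30)
3P = (38, 30).
Finally 3P + Q:
(38, 30) + (19, 4). λ = (4 - 30)/(19 - 38) ≡ 17/24 mod 43. 24⁻¹ ≡ 9 (mod 43) since 24·9 = 216 ≡ 1, so λ ≡ 24.
  x = λ² - 38 - 19 = 576 - 57 ≡ 3; y = λ·(38 - 3) - 30 ≡ 36. → (3, 36)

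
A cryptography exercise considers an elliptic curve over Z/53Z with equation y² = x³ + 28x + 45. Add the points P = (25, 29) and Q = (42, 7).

(25, 29) + (42, 7). λ = (7 - 29)/(42 - 25) ≡ 31/17 mod 53. 17⁻¹ ≡ 25 (mod 53) since 17·25 = 425 ≡ 1, so λ ≡ 33.
  x = λ² - 25 - 42 = 1089 - 67 ≡ 15; y = λ·(25 - 15) - 29 ≡ 36. → (15, 36)

(15, 36)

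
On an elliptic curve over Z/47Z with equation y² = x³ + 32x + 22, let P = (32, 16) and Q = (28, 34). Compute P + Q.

(19, 43)

(32, 16) + (28, 34). λ = (34 - 16)/(28 - 32) ≡ 18/43 mod 47. 43⁻¹ ≡ 35 (mod 47), so λ ≡ 19.
  x = λ² - 32 - 28 = 361 - 60 ≡ 19; y = λ·(32 - 19) - 16 ≡ 43. → (19, 43)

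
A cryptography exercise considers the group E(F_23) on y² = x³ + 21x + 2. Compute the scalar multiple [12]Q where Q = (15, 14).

O

Repeated addition: build up to 12Q.
2Q: tangent at (15, 14): λ = (3·15² + 21)/(2·14) ≡ 6/5. 5⁻¹ ≡ 14 (mod 23) since 5·14 = 70 ≡ 1, so λ ≡ 6·14 ≡ 15.
  x = λ² - 15 - 15 = 225 - 30 ≡ 11; y = λ·(15 - 11) - 14 ≡ 0. → (11, 0)
3Q: (11, 0) + (15, 14). λ = (14 - 0)/(15 - 11) ≡ 14/4 mod 23. 4⁻¹ ≡ 6 (mod 23), so λ ≡ 15.
  x = λ² - 11 - 15 = 225 - 26 ≡ 15; y = λ·(11 - 15) - 0 ≡ 9. → (15, 9)
4Q: (15, 9) + (15, 14): same x and y₁ ≡ -y₂, so the sum is O.
5Q: O + (15, 14) = (15, 14) (identity).
6Q: tangent at (15, 14): λ = (3·15² + 21)/(2·14) ≡ 6/5. 5⁻¹ ≡ 14 (mod 23), so λ ≡ 6·14 ≡ 15.
  x = λ² - 15 - 15 = 225 - 30 ≡ 11; y = λ·(15 - 11) - 14 ≡ 0. → (11, 0)
7Q: (11, 0) + (15, 14). λ = (14 - 0)/(15 - 11) ≡ 14/4 mod 23. 4⁻¹ ≡ 6 (mod 23) since 4·6 = 24 ≡ 1, so λ ≡ 15.
  x = λ² - 11 - 15 = 225 - 26 ≡ 15; y = λ·(11 - 15) - 0 ≡ 9. → (15, 9)
8Q: (15, 9) + (15, 14): same x and y₁ ≡ -y₂, so the sum is O.
9Q: O + (15, 14) = (15, 14) (identity).
10Q: tangent at (15, 14): λ = (3·15² + 21)/(2·14) ≡ 6/5. 5⁻¹ ≡ 14 (mod 23), so λ ≡ 6·14 ≡ 15.
  x = λ² - 15 - 15 = 225 - 30 ≡ 11; y = λ·(15 - 11) - 14 ≡ 0. → (11, 0)
11Q: (11, 0) + (15, 14). λ = (14 - 0)/(15 - 11) ≡ 14/4 mod 23. 4⁻¹ ≡ 6 (mod 23), so λ ≡ 15.
  x = λ² - 11 - 15 = 225 - 26 ≡ 15; y = λ·(11 - 15) - 0 ≡ 9. → (15, 9)
12Q: (15, 9) + (15, 14): same x and y₁ ≡ -y₂, so the sum is O.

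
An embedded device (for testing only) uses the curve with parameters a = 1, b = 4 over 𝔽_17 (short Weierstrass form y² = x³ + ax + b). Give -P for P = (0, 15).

-(0, 15) = (0, -15 mod 17) = (0, 2).

(0, 2)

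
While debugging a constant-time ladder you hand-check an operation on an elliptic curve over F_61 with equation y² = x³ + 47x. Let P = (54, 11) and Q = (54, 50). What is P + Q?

O

The two points share x = 54 and their y-coordinates satisfy 11 + 50 ≡ 0 (mod 61), so they are inverses. Their sum is the point at infinity.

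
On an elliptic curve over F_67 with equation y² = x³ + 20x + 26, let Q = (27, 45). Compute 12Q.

Double-and-add on 12 = (1100)₂. Start with Q = (27, 45) for the leading 1-bit.
double: tangent at (27, 45): λ = (3·27² + 20)/(2·45) ≡ 63/23. 23⁻¹ ≡ 35 (mod 67), so λ ≡ 63·35 ≡ 61.
  x = λ² - 27 - 27 = 3721 - 54 ≡ 49; y = λ·(27 - 49) - 45 ≡ 20. → (49, 20)
add Q: (49, 20) + (27, 45). λ = (45 - 20)/(27 - 49) ≡ 25/45 mod 67. 45⁻¹ ≡ 3 (mod 67), so λ ≡ 8.
  x = λ² - 49 - 27 = 64 - 76 ≡ 55; y = λ·(49 - 55) - 20 ≡ 66. → (55, 66)
double: tangent at (55, 66): λ = (3·55² + 20)/(2·66) ≡ 50/65. 65⁻¹ ≡ 33 (mod 67) since 65·33 = 2145 ≡ 1, so λ ≡ 50·33 ≡ 42.
  x = λ² - 55 - 55 = 1764 - 110 ≡ 46; y = λ·(55 - 46) - 66 ≡ 44. → (46, 44)
double: tangent at (46, 44): λ = (3·46² + 20)/(2·44) ≡ 3/21. 21⁻¹ ≡ 16 (mod 67), so λ ≡ 3·16 ≡ 48.
  x = λ² - 46 - 46 = 2304 - 92 ≡ 1; y = λ·(46 - 1) - 44 ≡ 39. → (1, 39)

(1, 39)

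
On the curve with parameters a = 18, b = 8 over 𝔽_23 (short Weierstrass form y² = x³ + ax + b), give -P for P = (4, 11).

(4, 12)

-(4, 11) = (4, -11 mod 23) = (4, 12).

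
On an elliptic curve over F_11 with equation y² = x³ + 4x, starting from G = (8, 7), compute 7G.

Double-and-add on 7 = (111)₂. Start with G = (8, 7) for the leading 1-bit.
double: tangent at (8, 7): λ = (3·8² + 4)/(2·7) ≡ 9/3. 3⁻¹ ≡ 4 (mod 11) since 3·4 = 12 ≡ 1, so λ ≡ 9·4 ≡ 3.
  x = λ² - 8 - 8 = 9 - 16 ≡ 4; y = λ·(8 - 4) - 7 ≡ 5. → (4, 5)
add G: (4, 5) + (8, 7). λ = (7 - 5)/(8 - 4) ≡ 2/4 mod 11. 4⁻¹ ≡ 3 (mod 11), so λ ≡ 6.
  x = λ² - 4 - 8 = 36 - 12 ≡ 2; y = λ·(4 - 2) - 5 ≡ 7. → (2, 7)
double: tangent at (2, 7): λ = (3·2² + 4)/(2·7) ≡ 5/3. 3⁻¹ ≡ 4 (mod 11), so λ ≡ 5·4 ≡ 9.
  x = λ² - 2 - 2 = 81 - 4 ≡ 0; y = λ·(2 - 0) - 7 ≡ 0. → (0, 0)
add G: (0, 0) + (8, 7). λ = (7 - 0)/(8 - 0) ≡ 7/8 mod 11. 8⁻¹ ≡ 7 (mod 11), so λ ≡ 5.
  x = λ² - 0 - 8 = 25 - 8 ≡ 6; y = λ·(0 - 6) - 0 ≡ 3. → (6, 3)

(6, 3)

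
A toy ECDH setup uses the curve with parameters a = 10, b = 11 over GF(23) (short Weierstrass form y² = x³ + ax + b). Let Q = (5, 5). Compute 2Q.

tangent at (5, 5): λ = (3·5² + 10)/(2·5) ≡ 16/10. 10⁻¹ ≡ 7 (mod 23) since 10·7 = 70 ≡ 1, so λ ≡ 16·7 ≡ 20.
  x = λ² - 5 - 5 = 400 - 10 ≡ 22; y = λ·(5 - 22) - 5 ≡ 0. → (22, 0)

(22, 0)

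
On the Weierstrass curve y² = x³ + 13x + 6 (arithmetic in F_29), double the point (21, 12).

(15, 3)

tangent at (21, 12): λ = (3·21² + 13)/(2·12) ≡ 2/24. 24⁻¹ ≡ 23 (mod 29), so λ ≡ 2·23 ≡ 17.
  x = λ² - 21 - 21 = 289 - 42 ≡ 15; y = λ·(21 - 15) - 12 ≡ 3. → (15, 3)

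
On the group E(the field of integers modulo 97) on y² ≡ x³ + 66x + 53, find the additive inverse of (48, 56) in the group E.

(48, 41)

-(48, 56) = (48, -56 mod 97) = (48, 41).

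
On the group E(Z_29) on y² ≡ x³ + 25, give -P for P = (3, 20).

-(3, 20) = (3, -20 mod 29) = (3, 9).

(3, 9)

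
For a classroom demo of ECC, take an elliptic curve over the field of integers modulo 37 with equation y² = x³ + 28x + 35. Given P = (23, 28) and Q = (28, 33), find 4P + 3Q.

First 4P:
Repeated addition: build up to 4P.
2P: tangent at (23, 28): λ = (3·23² + 28)/(2·28) ≡ 24/19. 19⁻¹ ≡ 2 (mod 37), so λ ≡ 24·2 ≡ 11.
  x = λ² - 23 - 23 = 121 - 46 ≡ 1; y = λ·(23 - 1) - 28 ≡ 29. → (1, 29)
3P: (1, 29) + (23, 28). λ = (28 - 29)/(23 - 1) ≡ 36/22 mod 37. 22⁻¹ ≡ 32 (mod 37), so λ ≡ 5.
  x = λ² - 1 - 23 = 25 - 24 ≡ 1; y = λ·(1 - 1) - 29 ≡ 8. → (1, 8)
4P: (1, 8) + (23, 28). λ = (28 - 8)/(23 - 1) ≡ 20/22 mod 37. 22⁻¹ ≡ 32 (mod 37), so λ ≡ 11.
  x = λ² - 1 - 23 = 121 - 24 ≡ 23; y = λ·(1 - 23) - 8 ≡ 9. → (23, 9)
4P = (23, 9).
Next 3Q:
Repeated addition: build up to 3Q.
2Q: tangent at (28, 33): λ = (3·28² + 28)/(2·33) ≡ 12/29. 29⁻¹ ≡ 23 (mod 37) since 29·23 = 667 ≡ 1, so λ ≡ 12·23 ≡ 17.
  x = λ² - 28 - 28 = 289 - 56 ≡ 11; y = λ·(28 - 11) - 33 ≡ 34. → (11, 34)
3Q: (11, 34) + (28, 33). λ = (33 - 34)/(28 - 11) ≡ 36/17 mod 37. 17⁻¹ ≡ 24 (mod 37), so λ ≡ 13.
  x = λ² - 11 - 28 = 169 - 39 ≡ 19; y = λ·(11 - 19) - 34 ≡ 10. → (19, 10)
3Q = (19, 10).
Finally 4P + 3Q:
(23, 9) + (19, 10). λ = (10 - 9)/(19 - 23) ≡ 1/33 mod 37. 33⁻¹ ≡ 9 (mod 37) since 33·9 = 297 ≡ 1, so λ ≡ 9.
  x = λ² - 23 - 19 = 81 - 42 ≡ 2; y = λ·(23 - 2) - 9 ≡ 32. → (2, 32)

(2, 32)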